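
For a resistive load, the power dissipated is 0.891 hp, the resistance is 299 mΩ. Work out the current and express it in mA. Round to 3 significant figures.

47100 mA

Rearranging: I = √(P/R).
P = 0.891 hp = 664.4 W; R = 299 mΩ = 0.2990 Ω.
I = 47.14 A
47.14 A × (1 mA / 0.001000 A) = 47140 mA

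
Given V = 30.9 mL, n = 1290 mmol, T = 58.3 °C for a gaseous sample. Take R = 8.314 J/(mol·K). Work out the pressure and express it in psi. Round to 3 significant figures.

16700 psi

From the ideal-gas law: P = nRT/V.
V = 30.9 mL = 3.090×10^-5 m³; n = 1290 mmol = 1.290 mol; T = 58.3 °C = 331.4 K; R = 8.314 J/(mol·K).
P = 1.150×10^8 Pa
1.150×10^8 Pa × (1 psi / 6895 Pa) = 16686 psi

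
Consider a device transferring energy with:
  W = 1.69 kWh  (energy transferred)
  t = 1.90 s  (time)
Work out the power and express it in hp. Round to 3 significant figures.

4290 hp

Directly: P = W/t.
W = 1.69 kWh = 6.084×10^6 J; t = 1.90 s.
P = 3.202×10^6 W
3.202×10^6 W × (1 hp / 745.7 W) = 4294 hp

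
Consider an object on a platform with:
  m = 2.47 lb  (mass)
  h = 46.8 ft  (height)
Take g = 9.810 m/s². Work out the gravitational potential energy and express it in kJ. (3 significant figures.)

PE is given directly by: PE = mgh.
m = 2.47 lb = 1.120 kg; h = 46.8 ft = 14.26 m; g = 9.810 m/s².
PE = 156.8 J
156.8 J × (1 kJ / 1000 J) = 0.1568 kJ

0.157 kJ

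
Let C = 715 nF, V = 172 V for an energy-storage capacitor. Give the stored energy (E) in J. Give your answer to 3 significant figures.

0.0106 J

Directly: E = ½CV².
C = 715 nF = 7.150×10^-7 F; V = 172 V.
E = 0.01058 J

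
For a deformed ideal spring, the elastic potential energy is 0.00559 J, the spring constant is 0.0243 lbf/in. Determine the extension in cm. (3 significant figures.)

Rearranging: x = √(2U/k).
U = 0.00559 J; k = 0.0243 lbf/in = 4.256 N/m.
x = 0.05126 m
0.05126 m × (1 cm / 0.01000 m) = 5.126 cm

5.13 cm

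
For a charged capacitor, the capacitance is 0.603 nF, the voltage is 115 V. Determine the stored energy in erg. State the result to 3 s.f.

E is given directly by: E = ½CV².
C = 0.603 nF = 6.030×10^-10 F; V = 115 V.
E = 3.987×10^-6 J
3.987×10^-6 J × (1 erg / 1.000×10^-7 J) = 39.87 erg

39.9 erg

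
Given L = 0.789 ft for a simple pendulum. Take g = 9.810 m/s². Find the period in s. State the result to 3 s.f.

Directly: T = 2π√(L/g).
L = 0.789 ft = 0.2405 m; g = 9.810 m/s².
T = 0.9838 s

0.984 s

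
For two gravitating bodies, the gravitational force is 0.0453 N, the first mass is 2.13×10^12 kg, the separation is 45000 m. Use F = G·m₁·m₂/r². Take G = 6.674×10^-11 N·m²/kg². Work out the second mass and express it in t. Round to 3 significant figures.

645 t

From Newton's law of gravitation: m₂ = F·r²/(G·m₁).
F = 0.0453 N; m₁ = 2.13×10^12 kg; r = 45000 m; G = 6.674×10^-11 N·m²/kg².
m₂ = 6.453×10^5 kg
6.453×10^5 kg × (1 t / 1000 kg) = 645.3 t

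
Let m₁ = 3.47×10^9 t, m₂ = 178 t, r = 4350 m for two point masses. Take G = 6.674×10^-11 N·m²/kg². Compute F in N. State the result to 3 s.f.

F is given directly by: F = Gm₁m₂/r².
m₁ = 3.47×10^9 t = 3.470×10^12 kg; m₂ = 178 t = 1.780×10^5 kg; r = 4350 m; G = 6.674×10^-11 N·m²/kg².
F = 2.178 N

2.18 N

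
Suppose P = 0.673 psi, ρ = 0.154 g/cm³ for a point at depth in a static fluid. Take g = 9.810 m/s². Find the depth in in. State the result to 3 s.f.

Rearranging: h = P/(ρ·g).
P = 0.673 psi = 4640 Pa; ρ = 0.154 g/cm³ = 154.0 kg/m³; g = 9.810 m/s².
h = 3.071 m
3.071 m × (1 in / 0.02540 m) = 120.9 in

121 in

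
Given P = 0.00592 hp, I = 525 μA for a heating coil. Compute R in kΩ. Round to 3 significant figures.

Solving P = I²R for R: R = P/I².
P = 0.00592 hp = 4.415 W; I = 525 μA = 5.250×10^-4 A.
R = 1.602×10^7 Ω
1.602×10^7 Ω × (1 kΩ / 1000 Ω) = 16016 kΩ

16000 kΩ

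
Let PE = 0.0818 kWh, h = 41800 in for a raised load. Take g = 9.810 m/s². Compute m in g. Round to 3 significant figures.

Rearranging: m = PE/(g·h).
PE = 0.0818 kWh = 2.945×10^5 J; h = 41800 in = 1062 m; g = 9.810 m/s².
m = 28.27 kg
28.27 kg × (1 g / 0.001000 kg) = 28273 g

28300 g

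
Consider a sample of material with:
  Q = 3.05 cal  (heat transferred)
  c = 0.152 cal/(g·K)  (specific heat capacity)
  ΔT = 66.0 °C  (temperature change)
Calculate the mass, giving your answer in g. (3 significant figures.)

0.304 g

Rearranging Q = m·c·ΔT for m: m = Q/(c·ΔT).
Q = 3.05 cal = 12.76 J; c = 0.152 cal/(g·K) = 636.0 J/(kg·K); ΔT = 66.0 °C = 66.00 K.
m = 3.040×10^-4 kg
3.040×10^-4 kg × (1 g / 0.001000 kg) = 0.3040 g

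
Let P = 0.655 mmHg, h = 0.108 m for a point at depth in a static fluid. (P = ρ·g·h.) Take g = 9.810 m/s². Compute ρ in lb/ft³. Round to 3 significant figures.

Rearranging P = ρ·g·h for ρ: ρ = P/(g·h).
P = 0.655 mmHg = 87.33 Pa; h = 0.108 m; g = 9.810 m/s².
ρ = 82.42 kg/m³
82.42 kg/m³ × (1 lb/ft³ / 16.02 kg/m³) = 5.146 lb/ft³

5.15 lb/ft³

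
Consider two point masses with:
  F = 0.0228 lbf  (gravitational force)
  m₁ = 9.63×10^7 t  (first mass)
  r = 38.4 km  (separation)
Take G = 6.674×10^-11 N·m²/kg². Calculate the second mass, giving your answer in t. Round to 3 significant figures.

Solving F = G·m₁·m₂/r² for m₂: m₂ = F·r²/(G·m₁).
F = 0.0228 lbf = 0.1014 N; m₁ = 9.63×10^7 t = 9.630×10^10 kg; r = 38.4 km = 38400 m; G = 6.674×10^-11 N·m²/kg².
m₂ = 2.327×10^7 kg
2.327×10^7 kg × (1 t / 1000 kg) = 23269 t

23300 t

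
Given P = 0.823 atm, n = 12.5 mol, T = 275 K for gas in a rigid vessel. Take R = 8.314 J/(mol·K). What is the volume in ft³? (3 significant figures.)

From the ideal-gas law: V = nRT/P.
P = 0.823 atm = 83390 Pa; n = 12.5 mol; T = 275 K; R = 8.314 J/(mol·K).
V = 0.3427 m³
0.3427 m³ × (1 ft³ / 0.02832 m³) = 12.10 ft³

12.1 ft³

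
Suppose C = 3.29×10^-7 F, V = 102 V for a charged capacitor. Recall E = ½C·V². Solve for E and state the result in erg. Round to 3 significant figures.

17100 erg

E is given directly by: E = ½CV².
C = 3.29×10^-7 F; V = 102 V.
E = 0.001711 J
0.001711 J × (1 erg / 1.000×10^-7 J) = 17115 erg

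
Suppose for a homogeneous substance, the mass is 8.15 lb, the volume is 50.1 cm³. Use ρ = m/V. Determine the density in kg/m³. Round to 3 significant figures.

73800 kg/m³

Directly: ρ = m/V.
m = 8.15 lb = 3.697 kg; V = 50.1 cm³ = 5.010×10^-5 m³.
ρ = 73788 kg/m³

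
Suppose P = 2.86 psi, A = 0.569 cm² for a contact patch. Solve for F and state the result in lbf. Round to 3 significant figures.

Rearranging P = F/A for F: F = P·A.
P = 2.86 psi = 19719 Pa; A = 0.569 cm² = 5.690×10^-5 m².
F = 1.122 N  (the unit combination reduces to kg·m/s² = N)
1.122 N × (1 lbf / 4.448 N) = 0.2522 lbf

0.252 lbf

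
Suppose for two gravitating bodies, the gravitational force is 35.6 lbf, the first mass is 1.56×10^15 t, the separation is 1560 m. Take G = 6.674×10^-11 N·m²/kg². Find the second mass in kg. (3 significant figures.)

Solving F = G·m₁·m₂/r² for m₂: m₂ = F·r²/(G·m₁).
F = 35.6 lbf = 158.4 N; m₁ = 1.56×10^15 t = 1.560×10^18 kg; r = 1560 m; G = 6.674×10^-11 N·m²/kg².
m₂ = 3.701 kg

3.70 kg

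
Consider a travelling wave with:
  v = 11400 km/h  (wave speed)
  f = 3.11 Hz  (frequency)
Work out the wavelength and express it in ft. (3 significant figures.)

Rearranging: λ = v/f.
v = 11400 km/h = 3167 m/s; f = 3.11 Hz.
λ = 1018 m
1018 m × (1 ft / 0.3048 m) = 3341 ft

3340 ft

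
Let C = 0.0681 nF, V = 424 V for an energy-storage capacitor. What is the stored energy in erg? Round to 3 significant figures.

61.2 erg

Directly: E = ½CV².
C = 0.0681 nF = 6.810×10^-11 F; V = 424 V.
E = 6.121×10^-6 J  (the unit combination reduces to kg·m²/s² = J)
6.121×10^-6 J × (1 erg / 1.000×10^-7 J) = 61.21 erg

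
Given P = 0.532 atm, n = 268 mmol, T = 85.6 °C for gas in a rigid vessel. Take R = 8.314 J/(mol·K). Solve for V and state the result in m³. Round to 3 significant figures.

0.0148 m³

Rearranging PV = nRT for V: V = nRT/P.
P = 0.532 atm = 53905 Pa; n = 268 mmol = 0.2680 mol; T = 85.6 °C = 358.8 K; R = 8.314 J/(mol·K).
V = 0.01483 m³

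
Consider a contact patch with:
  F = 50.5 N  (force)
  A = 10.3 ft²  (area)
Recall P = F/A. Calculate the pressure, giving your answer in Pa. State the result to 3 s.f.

52.8 Pa

Directly: P = F/A.
F = 50.5 N; A = 10.3 ft² = 0.9569 m².
P = 52.77 Pa  (the unit combination reduces to kg/(m·s²) = Pa)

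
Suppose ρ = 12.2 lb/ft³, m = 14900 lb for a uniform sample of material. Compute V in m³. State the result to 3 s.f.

Rearranging ρ = m/V for V: V = m/ρ.
ρ = 12.2 lb/ft³ = 195.4 kg/m³; m = 14900 lb = 6759 kg.
V = 34.58 m³

34.6 m³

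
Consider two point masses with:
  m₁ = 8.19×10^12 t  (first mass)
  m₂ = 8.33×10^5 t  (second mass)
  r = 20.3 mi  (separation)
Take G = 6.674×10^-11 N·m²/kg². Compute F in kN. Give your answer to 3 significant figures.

From Newton's law of gravitation: F = Gm₁m₂/r².
m₁ = 8.19×10^12 t = 8.190×10^15 kg; m₂ = 8.33×10^5 t = 8.330×10^8 kg; r = 20.3 mi = 32670 m; G = 6.674×10^-11 N·m²/kg².
F = 4.266×10^5 N
4.266×10^5 N × (1 kN / 1000 N) = 426.6 kN

427 kN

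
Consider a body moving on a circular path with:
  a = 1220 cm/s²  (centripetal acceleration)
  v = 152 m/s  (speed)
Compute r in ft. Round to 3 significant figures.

6210 ft

Rearranging a = v²/r for r: r = v²/a.
a = 1220 cm/s² = 12.20 m/s²; v = 152 m/s.
r = 1894 m
1894 m × (1 ft / 0.3048 m) = 6213 ft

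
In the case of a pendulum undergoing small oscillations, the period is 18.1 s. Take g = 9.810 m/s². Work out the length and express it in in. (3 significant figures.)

3210 in

Rearranging T = 2π√(L/g) for L: L = g·(T/2π)².
T = 18.1 s; g = 9.810 m/s².
L = 81.41 m
81.41 m × (1 in / 0.02540 m) = 3205 in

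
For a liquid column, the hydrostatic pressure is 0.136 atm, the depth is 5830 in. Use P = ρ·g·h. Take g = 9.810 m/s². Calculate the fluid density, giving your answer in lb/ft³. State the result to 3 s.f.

Rearranging: ρ = P/(g·h).
P = 0.136 atm = 13780 Pa; h = 5830 in = 148.1 m; g = 9.810 m/s².
ρ = 9.486 kg/m³
9.486 kg/m³ × (1 lb/ft³ / 16.02 kg/m³) = 0.5922 lb/ft³

0.592 lb/ft³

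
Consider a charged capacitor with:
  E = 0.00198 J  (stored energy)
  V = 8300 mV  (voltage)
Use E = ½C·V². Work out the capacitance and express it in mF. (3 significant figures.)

Rearranging E = ½C·V² for C: C = 2E/V².
E = 0.00198 J; V = 8300 mV = 8.300 V.
C = 5.748×10^-5 F
5.748×10^-5 F × (1 mF / 0.001000 F) = 0.05748 mF

0.0575 mF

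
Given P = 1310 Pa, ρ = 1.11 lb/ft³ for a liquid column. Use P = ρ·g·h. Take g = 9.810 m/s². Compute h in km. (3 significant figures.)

0.00751 km

Solving P = ρ·g·h for h: h = P/(ρ·g).
P = 1310 Pa; ρ = 1.11 lb/ft³ = 17.78 kg/m³; g = 9.810 m/s².
h = 7.510 m
7.510 m × (1 km / 1000 m) = 0.007510 km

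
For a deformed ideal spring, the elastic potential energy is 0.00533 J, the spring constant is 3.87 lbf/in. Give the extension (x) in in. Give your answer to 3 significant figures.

0.156 in

Rearranging: x = √(2U/k).
U = 0.00533 J; k = 3.87 lbf/in = 677.7 N/m.
x = 0.003966 m
0.003966 m × (1 in / 0.02540 m) = 0.1561 in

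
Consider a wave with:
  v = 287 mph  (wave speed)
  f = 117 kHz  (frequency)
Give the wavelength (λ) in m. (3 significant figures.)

0.00110 m

Solving v = f·λ for λ: λ = v/f.
v = 287 mph = 128.3 m/s; f = 117 kHz = 1.170×10^5 Hz.
λ = 0.001097 m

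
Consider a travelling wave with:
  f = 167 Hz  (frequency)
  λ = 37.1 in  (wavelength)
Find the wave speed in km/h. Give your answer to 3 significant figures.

Directly: v = fλ.
f = 167 Hz; λ = 37.1 in = 0.9423 m.
v = 157.4 m/s
157.4 m/s × (1 km/h / 0.2778 m/s) = 566.5 km/h

567 km/h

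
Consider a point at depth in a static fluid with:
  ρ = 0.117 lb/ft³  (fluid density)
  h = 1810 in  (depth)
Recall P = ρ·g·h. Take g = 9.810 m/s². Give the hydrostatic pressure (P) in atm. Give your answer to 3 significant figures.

0.00834 atm

P is given directly by: P = ρgh.
ρ = 0.117 lb/ft³ = 1.874 kg/m³; h = 1810 in = 45.97 m; g = 9.810 m/s².
P = 845.3 Pa  (the unit combination reduces to kg/(m·s²) = Pa)
845.3 Pa × (1 atm / 1.013×10^5 Pa) = 0.008342 atm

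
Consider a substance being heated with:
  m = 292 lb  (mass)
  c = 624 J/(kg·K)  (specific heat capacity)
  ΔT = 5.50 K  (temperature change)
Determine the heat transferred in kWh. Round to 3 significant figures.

0.126 kWh

Q is given directly by: Q = mcΔT.
m = 292 lb = 132.4 kg; c = 624 J/(kg·K); ΔT = 5.50 K.
Q = 4.546×10^5 J  (the unit combination reduces to kg·m²/s² = J)
4.546×10^5 J × (1 kWh / 3.600×10^6 J) = 0.1263 kWh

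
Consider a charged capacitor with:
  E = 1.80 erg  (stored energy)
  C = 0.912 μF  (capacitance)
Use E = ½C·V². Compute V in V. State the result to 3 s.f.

Rearranging E = ½C·V² for V: V = √(2E/C).
E = 1.80 erg = 1.800×10^-7 J; C = 0.912 μF = 9.120×10^-7 F.
V = 0.6283 V

0.628 V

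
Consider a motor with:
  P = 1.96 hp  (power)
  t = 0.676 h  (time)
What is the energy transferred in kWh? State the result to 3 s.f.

0.988 kWh

Solving P = W/t for W: W = P·t.
P = 1.96 hp = 1462 W; t = 0.676 h = 2434 s.
W = 3.557×10^6 J  (the unit combination reduces to kg·m²/s² = J)
3.557×10^6 J × (1 kWh / 3.600×10^6 J) = 0.9880 kWh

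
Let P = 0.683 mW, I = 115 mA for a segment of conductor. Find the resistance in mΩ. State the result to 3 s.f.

51.6 mΩ

Rearranging P = I²R for R: R = P/I².
P = 0.683 mW = 6.830×10^-4 W; I = 115 mA = 0.1150 A.
R = 0.05164 Ω
0.05164 Ω × (1 mΩ / 0.001000 Ω) = 51.64 mΩ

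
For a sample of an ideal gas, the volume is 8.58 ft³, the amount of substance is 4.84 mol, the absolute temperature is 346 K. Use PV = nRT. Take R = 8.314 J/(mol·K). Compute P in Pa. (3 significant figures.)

57300 Pa

From the ideal-gas law: P = nRT/V.
V = 8.58 ft³ = 0.2430 m³; n = 4.84 mol; T = 346 K; R = 8.314 J/(mol·K).
P = 57306 Pa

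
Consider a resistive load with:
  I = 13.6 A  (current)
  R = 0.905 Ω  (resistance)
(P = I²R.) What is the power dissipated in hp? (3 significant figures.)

0.224 hp

Directly: P = I²R.
I = 13.6 A; R = 0.905 Ω.
P = 167.4 W
167.4 W × (1 hp / 745.7 W) = 0.2245 hp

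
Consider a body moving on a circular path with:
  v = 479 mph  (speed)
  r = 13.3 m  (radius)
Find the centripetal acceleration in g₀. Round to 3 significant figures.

352 g₀

a is given directly by: a = v²/r.
v = 479 mph = 214.1 m/s; r = 13.3 m.
a = 3448 m/s²
3448 m/s² × (1 g₀ / 9.807 m/s²) = 351.6 g₀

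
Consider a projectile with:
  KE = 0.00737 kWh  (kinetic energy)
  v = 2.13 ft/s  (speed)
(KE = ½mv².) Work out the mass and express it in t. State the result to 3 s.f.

Rearranging KE = ½mv² for m: m = 2·KE/v².
KE = 0.00737 kWh = 26532 J; v = 2.13 ft/s = 0.6492 m/s.
m = 1.259×10^5 kg
1.259×10^5 kg × (1 t / 1000 kg) = 125.9 t

126 t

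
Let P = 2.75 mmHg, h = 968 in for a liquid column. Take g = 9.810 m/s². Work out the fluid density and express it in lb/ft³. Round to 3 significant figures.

Solving P = ρ·g·h for ρ: ρ = P/(g·h).
P = 2.75 mmHg = 366.6 Pa; h = 968 in = 24.59 m; g = 9.810 m/s².
ρ = 1.520 kg/m³
1.520 kg/m³ × (1 lb/ft³ / 16.02 kg/m³) = 0.09489 lb/ft³

0.0949 lb/ft³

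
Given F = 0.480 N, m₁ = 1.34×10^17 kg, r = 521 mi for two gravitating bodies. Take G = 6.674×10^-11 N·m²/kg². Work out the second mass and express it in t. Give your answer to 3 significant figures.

37.7 t

Solving F = G·m₁·m₂/r² for m₂: m₂ = F·r²/(G·m₁).
F = 0.480 N; m₁ = 1.34×10^17 kg; r = 521 mi = 8.385×10^5 m; G = 6.674×10^-11 N·m²/kg².
m₂ = 37733 kg
37733 kg × (1 t / 1000 kg) = 37.73 t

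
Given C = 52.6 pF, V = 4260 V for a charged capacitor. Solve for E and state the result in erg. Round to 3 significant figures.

4770 erg

E is given directly by: E = ½CV².
C = 52.6 pF = 5.260×10^-11 F; V = 4260 V.
E = 4.773×10^-4 J
4.773×10^-4 J × (1 erg / 1.000×10^-7 J) = 4773 erg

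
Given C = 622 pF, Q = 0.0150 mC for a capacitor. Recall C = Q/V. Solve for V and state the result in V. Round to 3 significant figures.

Solving C = Q/V for V: V = Q/C.
C = 622 pF = 6.220×10^-10 F; Q = 0.0150 mC = 1.500×10^-5 C.
V = 24116 V

24100 V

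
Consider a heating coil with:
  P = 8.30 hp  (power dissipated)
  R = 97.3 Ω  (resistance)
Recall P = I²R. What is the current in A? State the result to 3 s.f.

Rearranging P = I²R for I: I = √(P/R).
P = 8.30 hp = 6189 W; R = 97.3 Ω.
I = 7.976 A

7.98 A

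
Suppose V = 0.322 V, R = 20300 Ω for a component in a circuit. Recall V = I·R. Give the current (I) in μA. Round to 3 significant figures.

15.9 μA

From Ohm's law: I = V/R.
V = 0.322 V; R = 20300 Ω.
I = 1.586×10^-5 A
1.586×10^-5 A × (1 μA / 1.000×10^-6 A) = 15.86 μA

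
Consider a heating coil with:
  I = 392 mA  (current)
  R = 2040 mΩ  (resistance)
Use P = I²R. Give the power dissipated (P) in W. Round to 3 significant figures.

0.313 W

P is given directly by: P = I²R.
I = 392 mA = 0.3920 A; R = 2040 mΩ = 2.040 Ω.
P = 0.3135 W  (the unit combination reduces to kg·m²/s³ = W)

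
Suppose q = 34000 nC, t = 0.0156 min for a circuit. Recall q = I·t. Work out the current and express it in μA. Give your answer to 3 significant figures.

36.3 μA

Solving q = I·t for I: I = q/t.
q = 34000 nC = 3.400×10^-5 C; t = 0.0156 min = 0.9360 s.
I = 3.632×10^-5 A
3.632×10^-5 A × (1 μA / 1.000×10^-6 A) = 36.32 μA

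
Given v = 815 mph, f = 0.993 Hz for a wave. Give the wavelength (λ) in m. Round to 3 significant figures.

367 m

Rearranging v = f·λ for λ: λ = v/f.
v = 815 mph = 364.3 m/s; f = 0.993 Hz.
λ = 366.9 m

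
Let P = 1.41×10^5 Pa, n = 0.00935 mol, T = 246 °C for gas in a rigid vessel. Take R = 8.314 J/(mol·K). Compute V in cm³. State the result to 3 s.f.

From the ideal-gas law: V = nRT/P.
P = 1.41×10^5 Pa; n = 0.00935 mol; T = 246 °C = 519.1 K; R = 8.314 J/(mol·K).
V = 2.862×10^-4 m³
2.862×10^-4 m³ × (1 cm³ / 1.000×10^-6 m³) = 286.2 cm³

286 cm³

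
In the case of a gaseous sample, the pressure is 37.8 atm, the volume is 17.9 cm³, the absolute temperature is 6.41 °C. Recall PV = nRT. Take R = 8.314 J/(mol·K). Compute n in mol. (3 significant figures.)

From the ideal-gas law: n = PV/(RT).
P = 37.8 atm = 3.830×10^6 Pa; V = 17.9 cm³ = 1.790×10^-5 m³; T = 6.41 °C = 279.6 K; R = 8.314 J/(mol·K).
n = 0.02950 mol

0.0295 mol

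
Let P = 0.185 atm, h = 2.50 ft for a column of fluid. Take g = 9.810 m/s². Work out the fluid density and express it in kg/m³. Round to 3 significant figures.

2510 kg/m³

Rearranging P = ρ·g·h for ρ: ρ = P/(g·h).
P = 0.185 atm = 18745 Pa; h = 2.50 ft = 0.7620 m; g = 9.810 m/s².
ρ = 2508 kg/m³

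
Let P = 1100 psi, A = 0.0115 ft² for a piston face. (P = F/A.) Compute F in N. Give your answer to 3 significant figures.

8100 N

Solving P = F/A for F: F = P·A.
P = 1100 psi = 7.584×10^6 Pa; A = 0.0115 ft² = 0.001068 m².
F = 8103 N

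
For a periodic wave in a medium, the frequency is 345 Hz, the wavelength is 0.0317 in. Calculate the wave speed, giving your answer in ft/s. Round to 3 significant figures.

v is given directly by: v = fλ.
f = 345 Hz; λ = 0.0317 in = 8.052×10^-4 m.
v = 0.2778 m/s
0.2778 m/s × (1 ft/s / 0.3048 m/s) = 0.9114 ft/s

0.911 ft/s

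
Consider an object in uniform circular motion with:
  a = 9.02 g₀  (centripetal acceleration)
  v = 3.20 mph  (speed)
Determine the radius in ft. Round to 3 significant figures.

0.0759 ft

Rearranging a = v²/r for r: r = v²/a.
a = 9.02 g₀ = 88.46 m/s²; v = 3.20 mph = 1.431 m/s.
r = 0.02313 m
0.02313 m × (1 ft / 0.3048 m) = 0.07590 ft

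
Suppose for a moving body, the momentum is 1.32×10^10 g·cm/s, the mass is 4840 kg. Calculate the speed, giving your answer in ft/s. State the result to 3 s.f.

89.5 ft/s

Rearranging p = m·v for v: v = p/m.
p = 1.32×10^10 g·cm/s = 1.320×10^5 kg·m/s; m = 4840 kg.
v = 27.27 m/s
27.27 m/s × (1 ft/s / 0.3048 m/s) = 89.48 ft/s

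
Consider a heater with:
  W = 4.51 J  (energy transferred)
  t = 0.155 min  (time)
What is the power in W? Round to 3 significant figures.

Directly: P = W/t.
W = 4.51 J; t = 0.155 min = 9.300 s.
P = 0.4849 W

0.485 W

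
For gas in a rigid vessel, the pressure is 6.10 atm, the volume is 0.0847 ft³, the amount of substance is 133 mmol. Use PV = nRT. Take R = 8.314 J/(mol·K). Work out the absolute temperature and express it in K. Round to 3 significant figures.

From the ideal-gas law: T = PV/(nR).
P = 6.10 atm = 6.181×10^5 Pa; V = 0.0847 ft³ = 0.002398 m³; n = 133 mmol = 0.1330 mol; R = 8.314 J/(mol·K).
T = 1341 K

1340 K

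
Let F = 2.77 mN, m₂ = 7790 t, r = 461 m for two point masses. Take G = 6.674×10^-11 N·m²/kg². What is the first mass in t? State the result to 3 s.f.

1130 t

Solving F = G·m₁·m₂/r² for m₁: m₁ = F·r²/(G·m₂).
F = 2.77 mN = 0.002770 N; m₂ = 7790 t = 7.790×10^6 kg; r = 461 m; G = 6.674×10^-11 N·m²/kg².
m₁ = 1.132×10^6 kg
1.132×10^6 kg × (1 t / 1000 kg) = 1132 t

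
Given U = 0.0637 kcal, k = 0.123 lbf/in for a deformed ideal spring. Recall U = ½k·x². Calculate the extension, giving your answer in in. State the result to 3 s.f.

196 in

Rearranging: x = √(2U/k).
U = 0.0637 kcal = 266.5 J; k = 0.123 lbf/in = 21.54 N/m.
x = 4.975 m
4.975 m × (1 in / 0.02540 m) = 195.8 in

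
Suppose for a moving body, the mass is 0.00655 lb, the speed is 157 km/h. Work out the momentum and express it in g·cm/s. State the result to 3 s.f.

Directly: p = mv.
m = 0.00655 lb = 0.002971 kg; v = 157 km/h = 43.61 m/s.
p = 0.1296 kg·m/s
0.1296 kg·m/s × (1 g·cm/s / 1.000×10^-5 kg·m/s) = 12957 g·cm/s

13000 g·cm/s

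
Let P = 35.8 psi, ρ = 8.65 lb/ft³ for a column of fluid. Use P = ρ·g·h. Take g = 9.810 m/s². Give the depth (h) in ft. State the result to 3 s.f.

Rearranging: h = P/(ρ·g).
P = 35.8 psi = 2.468×10^5 Pa; ρ = 8.65 lb/ft³ = 138.6 kg/m³; g = 9.810 m/s².
h = 181.6 m
181.6 m × (1 ft / 0.3048 m) = 595.8 ft

596 ft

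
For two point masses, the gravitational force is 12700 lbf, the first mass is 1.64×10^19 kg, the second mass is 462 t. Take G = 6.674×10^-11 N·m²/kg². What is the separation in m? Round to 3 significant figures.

94600 m

From Newton's law of gravitation: r = √(G·m₁m₂/F).
F = 12700 lbf = 56492 N; m₁ = 1.64×10^19 kg; m₂ = 462 t = 4.620×10^5 kg; G = 6.674×10^-11 N·m²/kg².
r = 94611 m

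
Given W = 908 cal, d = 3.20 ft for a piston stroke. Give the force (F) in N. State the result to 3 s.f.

Rearranging W = F·d for F: F = W/d.
W = 908 cal = 3799 J; d = 3.20 ft = 0.9754 m.
F = 3895 N

3900 N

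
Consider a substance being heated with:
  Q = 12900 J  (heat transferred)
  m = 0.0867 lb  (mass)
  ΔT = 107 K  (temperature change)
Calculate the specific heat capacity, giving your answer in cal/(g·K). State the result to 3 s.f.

Solving Q = m·c·ΔT for c: c = Q/(m·ΔT).
Q = 12900 J; m = 0.0867 lb = 0.03933 kg; ΔT = 107 K.
c = 3066 J/(kg·K)
3066 J/(kg·K) × (1 cal/(g·K) / 4184 J/(kg·K)) = 0.7327 cal/(g·K)

0.733 cal/(g·K)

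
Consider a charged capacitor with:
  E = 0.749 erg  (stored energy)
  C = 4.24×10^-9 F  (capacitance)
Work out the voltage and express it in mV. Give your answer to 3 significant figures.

Solving E = ½C·V² for V: V = √(2E/C).
E = 0.749 erg = 7.490×10^-8 J; C = 4.24×10^-9 F.
V = 5.944 V  (the unit combination reduces to kg·m²/(A·s³) = V)
5.944 V × (1 mV / 0.001000 V) = 5944 mV

5940 mV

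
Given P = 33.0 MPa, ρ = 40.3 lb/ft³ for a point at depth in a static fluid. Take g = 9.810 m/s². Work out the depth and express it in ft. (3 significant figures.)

17100 ft

Solving P = ρ·g·h for h: h = P/(ρ·g).
P = 33.0 MPa = 3.300×10^7 Pa; ρ = 40.3 lb/ft³ = 645.5 kg/m³; g = 9.810 m/s².
h = 5211 m
5211 m × (1 ft / 0.3048 m) = 17096 ft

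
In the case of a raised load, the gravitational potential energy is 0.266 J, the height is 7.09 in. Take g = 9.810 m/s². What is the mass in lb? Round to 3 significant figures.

Solving PE = m·g·h for m: m = PE/(g·h).
PE = 0.266 J; h = 7.09 in = 0.1801 m; g = 9.810 m/s².
m = 0.1506 kg
0.1506 kg × (1 lb / 0.4536 kg) = 0.3319 lb

0.332 lb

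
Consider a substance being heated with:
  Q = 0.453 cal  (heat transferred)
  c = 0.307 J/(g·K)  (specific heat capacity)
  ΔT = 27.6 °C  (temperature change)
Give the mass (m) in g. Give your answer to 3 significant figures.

Rearranging Q = m·c·ΔT for m: m = Q/(c·ΔT).
Q = 0.453 cal = 1.895 J; c = 0.307 J/(g·K) = 307.0 J/(kg·K); ΔT = 27.6 °C = 27.60 K.
m = 2.237×10^-4 kg
2.237×10^-4 kg × (1 g / 0.001000 kg) = 0.2237 g

0.224 g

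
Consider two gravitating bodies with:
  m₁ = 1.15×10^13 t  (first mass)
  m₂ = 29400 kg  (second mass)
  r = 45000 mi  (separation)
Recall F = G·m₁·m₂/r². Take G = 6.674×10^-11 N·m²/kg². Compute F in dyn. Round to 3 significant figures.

0.430 dyn

From Newton's law of gravitation: F = Gm₁m₂/r².
m₁ = 1.15×10^13 t = 1.150×10^16 kg; m₂ = 29400 kg; r = 45000 mi = 7.242×10^7 m; G = 6.674×10^-11 N·m²/kg².
F = 4.302×10^-6 N
4.302×10^-6 N × (1 dyn / 1.000×10^-5 N) = 0.4302 dyn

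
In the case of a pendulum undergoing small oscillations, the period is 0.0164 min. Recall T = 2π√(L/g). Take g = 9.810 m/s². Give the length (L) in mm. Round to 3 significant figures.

Rearranging T = 2π√(L/g) for L: L = g·(T/2π)².
T = 0.0164 min = 0.9840 s; g = 9.810 m/s².
L = 0.2406 m
0.2406 m × (1 mm / 0.001000 m) = 240.6 mm

241 mm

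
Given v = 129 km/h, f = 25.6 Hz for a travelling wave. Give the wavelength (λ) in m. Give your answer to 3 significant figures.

Rearranging: λ = v/f.
v = 129 km/h = 35.83 m/s; f = 25.6 Hz.
λ = 1.400 m

1.40 m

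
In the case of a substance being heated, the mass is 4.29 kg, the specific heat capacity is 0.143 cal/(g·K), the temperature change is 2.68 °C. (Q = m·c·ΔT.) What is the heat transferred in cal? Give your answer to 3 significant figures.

1640 cal

Directly: Q = mcΔT.
m = 4.29 kg; c = 0.143 cal/(g·K) = 598.3 J/(kg·K); ΔT = 2.68 °C = 2.680 K.
Q = 6879 J
6879 J × (1 cal / 4.184 J) = 1644 cal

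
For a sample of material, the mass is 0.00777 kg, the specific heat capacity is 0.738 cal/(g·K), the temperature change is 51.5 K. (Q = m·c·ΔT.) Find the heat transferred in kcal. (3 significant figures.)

0.295 kcal

Directly: Q = mcΔT.
m = 0.00777 kg; c = 0.738 cal/(g·K) = 3088 J/(kg·K); ΔT = 51.5 K.
Q = 1236 J  (the unit combination reduces to kg·m²/s² = J)
1236 J × (1 kcal / 4184 J) = 0.2953 kcal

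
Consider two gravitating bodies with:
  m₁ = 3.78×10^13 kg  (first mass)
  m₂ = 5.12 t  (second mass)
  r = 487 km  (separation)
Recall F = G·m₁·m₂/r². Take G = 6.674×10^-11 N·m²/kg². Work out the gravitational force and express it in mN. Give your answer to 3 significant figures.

0.0545 mN

F is given directly by: F = Gm₁m₂/r².
m₁ = 3.78×10^13 kg; m₂ = 5.12 t = 5120 kg; r = 487 km = 4.870×10^5 m; G = 6.674×10^-11 N·m²/kg².
F = 5.446×10^-5 N
5.446×10^-5 N × (1 mN / 0.001000 N) = 0.05446 mN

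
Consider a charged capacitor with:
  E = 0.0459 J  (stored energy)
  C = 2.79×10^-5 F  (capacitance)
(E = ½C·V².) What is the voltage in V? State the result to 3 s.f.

Rearranging: V = √(2E/C).
E = 0.0459 J; C = 2.79×10^-5 F.
V = 57.36 V  (the unit combination reduces to kg·m²/(A·s³) = V)

57.4 V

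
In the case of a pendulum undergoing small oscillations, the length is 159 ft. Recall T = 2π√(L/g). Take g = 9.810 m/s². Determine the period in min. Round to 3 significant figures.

Directly: T = 2π√(L/g).
L = 159 ft = 48.46 m; g = 9.810 m/s².
T = 13.97 s
13.97 s × (1 min / 60.00 s) = 0.2328 min

0.233 min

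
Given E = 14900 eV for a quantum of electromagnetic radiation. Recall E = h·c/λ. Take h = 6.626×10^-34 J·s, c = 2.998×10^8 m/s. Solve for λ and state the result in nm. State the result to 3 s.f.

0.0832 nm

Rearranging E = h·c/λ for λ: λ = hc/E.
E = 14900 eV = 2.387×10^-15 J; h = 6.626×10^-34 J·s; c = 2.998×10^8 m/s.
λ = 8.321×10^-11 m
8.321×10^-11 m × (1 nm / 1.000×10^-9 m) = 0.08321 nm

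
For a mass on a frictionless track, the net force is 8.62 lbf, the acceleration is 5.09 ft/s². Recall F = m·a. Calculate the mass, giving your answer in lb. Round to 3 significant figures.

Rearranging: m = F/a.
F = 8.62 lbf = 38.34 N; a = 5.09 ft/s² = 1.551 m/s².
m = 24.72 kg
24.72 kg × (1 lb / 0.4536 kg) = 54.49 lb

54.5 lb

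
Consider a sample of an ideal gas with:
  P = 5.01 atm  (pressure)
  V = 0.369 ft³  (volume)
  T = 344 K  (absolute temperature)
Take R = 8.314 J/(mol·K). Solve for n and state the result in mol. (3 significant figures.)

1.85 mol

Solving PV = nRT for n: n = PV/(RT).
P = 5.01 atm = 5.076×10^5 Pa; V = 0.369 ft³ = 0.01045 m³; T = 344 K; R = 8.314 J/(mol·K).
n = 1.855 mol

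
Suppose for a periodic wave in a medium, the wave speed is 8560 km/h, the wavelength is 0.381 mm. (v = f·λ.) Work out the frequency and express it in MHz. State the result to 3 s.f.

6.24 MHz

Rearranging v = f·λ for f: f = v/λ.
v = 8560 km/h = 2378 m/s; λ = 0.381 mm = 3.810×10^-4 m.
f = 6.241×10^6 Hz
6.241×10^6 Hz × (1 MHz / 1.000×10^6 Hz) = 6.241 MHz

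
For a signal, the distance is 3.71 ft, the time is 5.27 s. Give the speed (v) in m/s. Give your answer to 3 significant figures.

0.215 m/s

Directly: v = d/t.
d = 3.71 ft = 1.131 m; t = 5.27 s.
v = 0.2146 m/s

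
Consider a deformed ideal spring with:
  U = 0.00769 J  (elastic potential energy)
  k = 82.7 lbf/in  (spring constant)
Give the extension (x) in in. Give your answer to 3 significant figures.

0.0406 in

Solving U = ½k·x² for x: x = √(2U/k).
U = 0.00769 J; k = 82.7 lbf/in = 14483 N/m.
x = 0.001031 m
0.001031 m × (1 in / 0.02540 m) = 0.04057 in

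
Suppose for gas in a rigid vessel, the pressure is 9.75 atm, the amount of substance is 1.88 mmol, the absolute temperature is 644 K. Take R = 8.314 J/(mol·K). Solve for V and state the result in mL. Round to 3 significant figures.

From the ideal-gas law: V = nRT/P.
P = 9.75 atm = 9.879×10^5 Pa; n = 1.88 mmol = 0.001880 mol; T = 644 K; R = 8.314 J/(mol·K).
V = 1.019×10^-5 m³
1.019×10^-5 m³ × (1 mL / 1.000×10^-6 m³) = 10.19 mL

10.2 mL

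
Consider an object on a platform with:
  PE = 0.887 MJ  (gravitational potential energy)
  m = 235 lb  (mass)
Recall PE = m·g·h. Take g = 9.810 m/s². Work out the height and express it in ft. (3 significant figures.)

2780 ft

Rearranging PE = m·g·h for h: h = PE/(m·g).
PE = 0.887 MJ = 8.870×10^5 J; m = 235 lb = 106.6 kg; g = 9.810 m/s².
h = 848.2 m
848.2 m × (1 ft / 0.3048 m) = 2783 ft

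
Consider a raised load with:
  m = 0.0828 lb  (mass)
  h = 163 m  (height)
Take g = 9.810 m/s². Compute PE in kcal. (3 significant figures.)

0.0144 kcal

PE is given directly by: PE = mgh.
m = 0.0828 lb = 0.03756 kg; h = 163 m; g = 9.810 m/s².
PE = 60.06 J
60.06 J × (1 kcal / 4184 J) = 0.01435 kcal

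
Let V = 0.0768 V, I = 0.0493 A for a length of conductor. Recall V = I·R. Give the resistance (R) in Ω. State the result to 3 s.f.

1.56 Ω

From Ohm's law: R = V/I.
V = 0.0768 V; I = 0.0493 A.
R = 1.558 Ω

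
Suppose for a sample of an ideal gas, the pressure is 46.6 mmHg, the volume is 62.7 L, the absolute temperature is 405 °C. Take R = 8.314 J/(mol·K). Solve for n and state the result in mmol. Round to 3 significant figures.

69.1 mmol

Rearranging PV = nRT for n: n = PV/(RT).
P = 46.6 mmHg = 6213 Pa; V = 62.7 L = 0.06270 m³; T = 405 °C = 678.1 K; R = 8.314 J/(mol·K).
n = 0.06909 mol
0.06909 mol × (1 mmol / 0.001000 mol) = 69.09 mmol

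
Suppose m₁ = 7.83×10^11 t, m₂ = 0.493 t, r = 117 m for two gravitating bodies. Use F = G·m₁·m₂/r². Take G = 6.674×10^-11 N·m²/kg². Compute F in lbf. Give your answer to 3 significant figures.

From Newton's law of gravitation: F = Gm₁m₂/r².
m₁ = 7.83×10^11 t = 7.830×10^14 kg; m₂ = 0.493 t = 493.0 kg; r = 117 m; G = 6.674×10^-11 N·m²/kg².
F = 1882 N
1882 N × (1 lbf / 4.448 N) = 423.1 lbf

423 lbf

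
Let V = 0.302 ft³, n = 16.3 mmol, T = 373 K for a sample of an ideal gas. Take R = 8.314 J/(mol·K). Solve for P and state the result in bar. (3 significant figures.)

0.0591 bar

From the ideal-gas law: P = nRT/V.
V = 0.302 ft³ = 0.008552 m³; n = 16.3 mmol = 0.01630 mol; T = 373 K; R = 8.314 J/(mol·K).
P = 5911 Pa
5911 Pa × (1 bar / 1.000×10^5 Pa) = 0.05911 bar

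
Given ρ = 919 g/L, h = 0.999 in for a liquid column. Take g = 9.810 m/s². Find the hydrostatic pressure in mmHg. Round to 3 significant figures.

P is given directly by: P = ρgh.
ρ = 919 g/L = 919.0 kg/m³; h = 0.999 in = 0.02537 m; g = 9.810 m/s².
P = 228.8 Pa
228.8 Pa × (1 mmHg / 133.3 Pa) = 1.716 mmHg

1.72 mmHg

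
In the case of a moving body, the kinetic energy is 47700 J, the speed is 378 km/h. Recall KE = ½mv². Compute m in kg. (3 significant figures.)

Rearranging KE = ½mv² for m: m = 2·KE/v².
KE = 47700 J; v = 378 km/h = 105.0 m/s.
m = 8.653 kg

8.65 kg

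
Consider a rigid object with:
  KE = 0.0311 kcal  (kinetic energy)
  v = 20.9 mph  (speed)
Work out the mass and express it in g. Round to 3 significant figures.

Solving KE = ½mv² for m: m = 2·KE/v².
KE = 0.0311 kcal = 130.1 J; v = 20.9 mph = 9.343 m/s.
m = 2.981 kg
2.981 kg × (1 g / 0.001000 kg) = 2981 g

2980 g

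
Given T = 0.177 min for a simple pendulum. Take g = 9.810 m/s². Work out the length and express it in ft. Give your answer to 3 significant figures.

91.9 ft

Rearranging T = 2π√(L/g) for L: L = g·(T/2π)².
T = 0.177 min = 10.62 s; g = 9.810 m/s².
L = 28.03 m
28.03 m × (1 ft / 0.3048 m) = 91.95 ft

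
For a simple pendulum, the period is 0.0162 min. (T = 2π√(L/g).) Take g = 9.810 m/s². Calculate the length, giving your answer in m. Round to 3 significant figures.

Rearranging T = 2π√(L/g) for L: L = g·(T/2π)².
T = 0.0162 min = 0.9720 s; g = 9.810 m/s².
L = 0.2348 m

0.235 m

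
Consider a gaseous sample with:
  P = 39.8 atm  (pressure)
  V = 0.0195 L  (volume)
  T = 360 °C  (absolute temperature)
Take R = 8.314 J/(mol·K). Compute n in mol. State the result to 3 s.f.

0.0149 mol

From the ideal-gas law: n = PV/(RT).
P = 39.8 atm = 4.033×10^6 Pa; V = 0.0195 L = 1.950×10^-5 m³; T = 360 °C = 633.1 K; R = 8.314 J/(mol·K).
n = 0.01494 mol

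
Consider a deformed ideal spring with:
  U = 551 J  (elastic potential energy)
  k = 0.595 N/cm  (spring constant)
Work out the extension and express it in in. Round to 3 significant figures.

Solving U = ½k·x² for x: x = √(2U/k).
U = 551 J; k = 0.595 N/cm = 59.50 N/m.
x = 4.304 m
4.304 m × (1 in / 0.02540 m) = 169.4 in

169 in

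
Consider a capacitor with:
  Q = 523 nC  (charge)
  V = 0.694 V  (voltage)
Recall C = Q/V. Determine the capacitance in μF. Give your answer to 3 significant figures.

C is given directly by: C = Q/V.
Q = 523 nC = 5.230×10^-7 C; V = 0.694 V.
C = 7.536×10^-7 F
7.536×10^-7 F × (1 μF / 1.000×10^-6 F) = 0.7536 μF

0.754 μF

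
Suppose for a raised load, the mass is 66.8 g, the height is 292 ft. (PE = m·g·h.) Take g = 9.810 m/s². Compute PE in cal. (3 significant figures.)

Directly: PE = mgh.
m = 66.8 g = 0.06680 kg; h = 292 ft = 89.00 m; g = 9.810 m/s².
PE = 58.32 J
58.32 J × (1 cal / 4.184 J) = 13.94 cal

13.9 cal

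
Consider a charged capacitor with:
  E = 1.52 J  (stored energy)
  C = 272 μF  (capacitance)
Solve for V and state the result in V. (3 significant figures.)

Rearranging E = ½C·V² for V: V = √(2E/C).
E = 1.52 J; C = 272 μF = 2.720×10^-4 F.
V = 105.7 V

106 V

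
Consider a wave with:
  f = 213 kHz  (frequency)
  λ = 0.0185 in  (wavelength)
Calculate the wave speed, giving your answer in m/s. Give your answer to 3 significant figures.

100 m/s

v is given directly by: v = fλ.
f = 213 kHz = 2.130×10^5 Hz; λ = 0.0185 in = 4.699×10^-4 m.
v = 100.1 m/s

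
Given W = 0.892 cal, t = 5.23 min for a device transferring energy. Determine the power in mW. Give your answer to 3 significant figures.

11.9 mW

P is given directly by: P = W/t.
W = 0.892 cal = 3.732 J; t = 5.23 min = 313.8 s.
P = 0.01189 W
0.01189 W × (1 mW / 0.001000 W) = 11.89 mW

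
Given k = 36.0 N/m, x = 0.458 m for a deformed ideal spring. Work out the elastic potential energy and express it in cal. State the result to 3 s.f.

Directly: U = ½kx².
k = 36.0 N/m; x = 0.458 m.
U = 3.776 J  (the unit combination reduces to kg·m²/s² = J)
3.776 J × (1 cal / 4.184 J) = 0.9024 cal

0.902 cal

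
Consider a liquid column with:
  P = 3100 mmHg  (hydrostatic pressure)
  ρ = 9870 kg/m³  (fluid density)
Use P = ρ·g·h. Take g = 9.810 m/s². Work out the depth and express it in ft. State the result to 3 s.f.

Rearranging: h = P/(ρ·g).
P = 3100 mmHg = 4.133×10^5 Pa; ρ = 9870 kg/m³; g = 9.810 m/s².
h = 4.269 m
4.269 m × (1 ft / 0.3048 m) = 14.00 ft

14.0 ft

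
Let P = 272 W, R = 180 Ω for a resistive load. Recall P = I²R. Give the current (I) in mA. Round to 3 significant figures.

Rearranging: I = √(P/R).
P = 272 W; R = 180 Ω.
I = 1.229 A
1.229 A × (1 mA / 0.001000 A) = 1229 mA

1230 mA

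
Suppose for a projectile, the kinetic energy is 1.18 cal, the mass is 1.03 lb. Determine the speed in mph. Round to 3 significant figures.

10.3 mph

Solving KE = ½mv² for v: v = √(2·KE/m).
KE = 1.18 cal = 4.937 J; m = 1.03 lb = 0.4672 kg.
v = 4.597 m/s
4.597 m/s × (1 mph / 0.4470 m/s) = 10.28 mph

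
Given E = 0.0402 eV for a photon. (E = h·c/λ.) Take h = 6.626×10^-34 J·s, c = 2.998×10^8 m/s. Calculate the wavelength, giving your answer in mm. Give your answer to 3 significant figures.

0.0308 mm

Solving E = h·c/λ for λ: λ = hc/E.
E = 0.0402 eV = 6.441×10^-21 J; h = 6.626×10^-34 J·s; c = 2.998×10^8 m/s.
λ = 3.084×10^-5 m
3.084×10^-5 m × (1 mm / 0.001000 m) = 0.03084 mm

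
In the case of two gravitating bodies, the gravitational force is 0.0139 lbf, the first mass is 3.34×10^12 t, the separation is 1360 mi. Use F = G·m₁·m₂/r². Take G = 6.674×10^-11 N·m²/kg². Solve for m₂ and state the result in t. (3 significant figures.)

1330 t

Rearranging: m₂ = F·r²/(G·m₁).
F = 0.0139 lbf = 0.06183 N; m₁ = 3.34×10^12 t = 3.340×10^15 kg; r = 1360 mi = 2.189×10^6 m; G = 6.674×10^-11 N·m²/kg².
m₂ = 1.329×10^6 kg
1.329×10^6 kg × (1 t / 1000 kg) = 1329 t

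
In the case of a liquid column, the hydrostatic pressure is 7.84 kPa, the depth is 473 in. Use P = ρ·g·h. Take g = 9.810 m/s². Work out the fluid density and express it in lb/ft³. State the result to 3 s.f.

4.15 lb/ft³

Rearranging: ρ = P/(g·h).
P = 7.84 kPa = 7840 Pa; h = 473 in = 12.01 m; g = 9.810 m/s².
ρ = 66.52 kg/m³
66.52 kg/m³ × (1 lb/ft³ / 16.02 kg/m³) = 4.153 lb/ft³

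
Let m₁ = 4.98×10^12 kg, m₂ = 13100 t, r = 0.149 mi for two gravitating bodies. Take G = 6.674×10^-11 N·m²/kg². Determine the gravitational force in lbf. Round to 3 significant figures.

Directly: F = Gm₁m₂/r².
m₁ = 4.98×10^12 kg; m₂ = 13100 t = 1.310×10^7 kg; r = 0.149 mi = 239.8 m; G = 6.674×10^-11 N·m²/kg².
F = 75721 N  (the unit combination reduces to kg·m/s² = N)
75721 N × (1 lbf / 4.448 N) = 17023 lbf

17000 lbf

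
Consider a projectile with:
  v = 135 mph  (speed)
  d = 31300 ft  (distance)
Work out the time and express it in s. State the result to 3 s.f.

158 s

Solving v = d/t for t: t = d/v.
v = 135 mph = 60.35 m/s; d = 31300 ft = 9540 m.
t = 158.1 s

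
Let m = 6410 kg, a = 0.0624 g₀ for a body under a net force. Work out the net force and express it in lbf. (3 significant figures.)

From Newton's second law: F = m·a.
m = 6410 kg; a = 0.0624 g₀ = 0.6119 m/s².
F = 3923 N
3923 N × (1 lbf / 4.448 N) = 881.8 lbf

882 lbf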